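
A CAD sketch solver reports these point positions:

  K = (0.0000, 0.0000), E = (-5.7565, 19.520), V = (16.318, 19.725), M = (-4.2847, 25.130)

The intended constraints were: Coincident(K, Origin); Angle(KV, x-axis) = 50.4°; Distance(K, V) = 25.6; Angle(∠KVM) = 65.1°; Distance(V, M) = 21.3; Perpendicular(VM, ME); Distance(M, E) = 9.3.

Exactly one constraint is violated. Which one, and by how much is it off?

Distance(M, E) = 9.3 — off by 3.50.

K = (0.00, 0.00) ✓; KV at 50.40° ✓; |KV| = 25.60 ✓; ∠KVM = 65.10° ✓; |VM| = 21.30 ✓; ∠(VM, ME) = 90.00° ✓; |ME| = 5.800 ✗.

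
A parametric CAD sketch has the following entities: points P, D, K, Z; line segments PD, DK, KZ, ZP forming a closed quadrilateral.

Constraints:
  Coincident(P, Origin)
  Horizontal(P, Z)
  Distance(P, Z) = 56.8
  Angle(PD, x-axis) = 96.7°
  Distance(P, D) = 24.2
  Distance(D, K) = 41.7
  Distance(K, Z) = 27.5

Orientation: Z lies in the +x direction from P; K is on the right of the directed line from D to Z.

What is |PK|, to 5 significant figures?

29.507

P is at the origin; PZ is horizontal with |PZ| = 56.8 and Z in +x, so Z = (56.8, 0). PD runs at 96.7° with |PD| = 24.2, so D = (-2.8234, 24.035). K is determined by |DK| = 41.7 and |KZ| = 27.5 together: it lies at the intersection of circle(D, 41.7) and circle(Z, 27.5). With |DZ| = 64.285, the foot of the radical line on DZ is 39.786 from D and the perpendicular offset is √(41.7² − 39.786²) = 12.490. Taking the right-of-DZ solution: K = (29.407, -2.4244).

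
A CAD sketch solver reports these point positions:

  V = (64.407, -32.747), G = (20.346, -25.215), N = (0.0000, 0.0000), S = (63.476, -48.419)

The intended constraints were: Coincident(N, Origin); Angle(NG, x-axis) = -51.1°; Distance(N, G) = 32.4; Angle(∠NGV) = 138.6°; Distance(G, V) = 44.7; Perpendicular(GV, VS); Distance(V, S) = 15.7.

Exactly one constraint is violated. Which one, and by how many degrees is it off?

Perpendicular(GV, VS) — off by 6.30°.

N = (0.00, 0.00) ✓; NG at -51.10° ✓; |NG| = 32.40 ✓; ∠NGV = 138.6° ✓; |GV| = 44.70 ✓; ∠(GV, VS) = 83.70° ✗; |VS| = 15.70 ✓.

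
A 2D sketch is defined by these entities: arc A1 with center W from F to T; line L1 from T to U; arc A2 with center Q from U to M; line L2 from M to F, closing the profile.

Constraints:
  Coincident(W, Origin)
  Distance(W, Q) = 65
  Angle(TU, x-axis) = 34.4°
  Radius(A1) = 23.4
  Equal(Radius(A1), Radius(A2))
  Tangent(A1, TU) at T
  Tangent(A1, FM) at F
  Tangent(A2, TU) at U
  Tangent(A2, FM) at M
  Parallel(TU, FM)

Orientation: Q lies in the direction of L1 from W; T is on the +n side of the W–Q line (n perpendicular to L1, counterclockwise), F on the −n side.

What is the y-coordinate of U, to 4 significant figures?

56.03

The slot axis is L1's direction at 34.4°, so u = (cos 34.4°, sin 34.4°) = (0.8251, 0.5650) and n = (−sin 34.4°, cos 34.4°) = (-0.5650, 0.8251). W is at the origin and Q lies 65.0 along u from W, so Q = 65.0·u = (53.63, 36.72). Tangency of A1 to both parallel lines with radius 23.4 puts T and F at W ± 23.4·n: T = (-13.22, 19.31), F = (13.22, -19.31). Equal radii place U and M the same way about Q: U = Q + 23.4·n = (40.41, 56.03), M = Q − 23.4·n = (66.85, 17.42). So U.y = 56.03.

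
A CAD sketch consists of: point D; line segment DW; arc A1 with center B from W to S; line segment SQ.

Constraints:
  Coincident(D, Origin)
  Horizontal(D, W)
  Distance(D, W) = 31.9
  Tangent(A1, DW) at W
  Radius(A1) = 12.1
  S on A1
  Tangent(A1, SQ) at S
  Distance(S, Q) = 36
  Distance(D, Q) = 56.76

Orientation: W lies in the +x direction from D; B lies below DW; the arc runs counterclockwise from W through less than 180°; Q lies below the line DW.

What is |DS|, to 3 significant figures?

24.8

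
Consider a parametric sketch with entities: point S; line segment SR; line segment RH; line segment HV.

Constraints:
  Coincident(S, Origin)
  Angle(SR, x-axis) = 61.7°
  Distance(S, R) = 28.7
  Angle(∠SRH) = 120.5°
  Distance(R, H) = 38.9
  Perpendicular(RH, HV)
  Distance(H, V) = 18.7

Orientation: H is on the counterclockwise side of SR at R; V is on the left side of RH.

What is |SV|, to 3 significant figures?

53.8

S is at the origin; SR runs at 61.7° with length 28.7, so R = 28.7·(cos 61.7°, sin 61.7°) = (13.6, 25.3). ∠SRH = 120.5°, so RH runs at 61.7° + (180° − 120.5°) = 121° from the x-axis; with |RH| = 38.9, H = R + 38.9·(cos 121°, sin 121°) = (-6.54, 58.5). RH is perpendicular to HV; with |HV| = 18.7 on the left of RH, V = H + 18.7·(-0.855, -0.518) = (-22.5, 48.9). Then |SV| = |V − S| = 53.8.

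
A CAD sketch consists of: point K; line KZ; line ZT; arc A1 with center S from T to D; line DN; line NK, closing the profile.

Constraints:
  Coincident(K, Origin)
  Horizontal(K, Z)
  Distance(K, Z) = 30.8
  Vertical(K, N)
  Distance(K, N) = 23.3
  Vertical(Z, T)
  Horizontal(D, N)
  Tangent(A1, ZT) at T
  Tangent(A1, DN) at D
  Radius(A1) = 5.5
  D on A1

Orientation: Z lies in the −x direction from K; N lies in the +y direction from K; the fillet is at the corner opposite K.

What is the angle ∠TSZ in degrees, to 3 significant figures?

72.8°

K is at the origin; KZ is horizontal with |KZ| = 30.8 and Z on the −x side, so Z = (-30.8, 0.00). K and N share the same x with |KN| = 23.3 and N on the +y side, so N = (0.00, 23.3). The virtual corner opposite K is at (-30.8, 23.3). The tangent condition forces ST to be normal to ZT and tangency of A1 to DN means the radius SD is perpendicular to DN, with radius 5.5, so the center S sits 5.5 in from both sides at S = (-25.3, 17.8). That places the tangent points at T = (-30.8, 17.8) on ZT and D = (-25.3, 23.3) on DN. Then cos ∠TSZ = ST·SZ / (|ST||SZ|), giving 72.8°.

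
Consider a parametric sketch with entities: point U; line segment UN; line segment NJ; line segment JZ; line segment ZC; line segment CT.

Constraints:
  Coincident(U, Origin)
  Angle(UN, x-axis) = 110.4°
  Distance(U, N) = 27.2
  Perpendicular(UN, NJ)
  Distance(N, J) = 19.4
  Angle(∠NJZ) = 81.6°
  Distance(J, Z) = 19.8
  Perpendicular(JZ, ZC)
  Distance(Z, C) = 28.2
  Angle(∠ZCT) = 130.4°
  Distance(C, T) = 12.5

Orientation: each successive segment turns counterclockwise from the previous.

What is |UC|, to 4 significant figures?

16.35

U is at the origin; UN runs at 110.4° with length 27.2, so N = (-9.481, 25.49). UN is perpendicular to NJ, so NJ runs at -159.6°; with |NJ| = 19.4, J = (-27.66, 18.73). ∠NJZ = 81.6° gives JZ at -61.20° from the x-axis; with |JZ| = 19.8, Z = (-18.13, 1.381). The perpendicularity gives ZC at right angles to JZ, so ZC runs at 28.80°; with |ZC| = 28.2, C = (6.586, 14.97). Then |UC| = |C − U| = 16.35.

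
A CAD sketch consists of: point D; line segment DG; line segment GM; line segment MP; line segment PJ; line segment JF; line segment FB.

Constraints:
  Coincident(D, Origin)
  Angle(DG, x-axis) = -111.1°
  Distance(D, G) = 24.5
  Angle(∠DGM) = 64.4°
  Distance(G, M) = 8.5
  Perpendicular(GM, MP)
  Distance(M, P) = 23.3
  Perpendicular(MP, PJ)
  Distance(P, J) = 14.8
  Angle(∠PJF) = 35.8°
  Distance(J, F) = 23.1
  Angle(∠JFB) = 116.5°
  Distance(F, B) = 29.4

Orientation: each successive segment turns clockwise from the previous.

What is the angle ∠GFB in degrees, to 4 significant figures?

169.5°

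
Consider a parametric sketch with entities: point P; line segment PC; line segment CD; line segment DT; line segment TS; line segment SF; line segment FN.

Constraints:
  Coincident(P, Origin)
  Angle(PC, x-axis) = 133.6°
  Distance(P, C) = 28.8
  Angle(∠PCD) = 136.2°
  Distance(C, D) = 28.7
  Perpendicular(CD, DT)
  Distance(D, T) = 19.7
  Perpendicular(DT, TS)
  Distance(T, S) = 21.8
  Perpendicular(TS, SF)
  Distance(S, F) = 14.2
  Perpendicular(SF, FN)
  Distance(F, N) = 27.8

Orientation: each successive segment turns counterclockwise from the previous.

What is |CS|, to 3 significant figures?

20.9

P is at the origin; PC runs at 133.6° with length 28.8, so C = (-19.9, 20.9). ∠PCD = 136.2° gives CD at 177° from the x-axis; with |CD| = 28.7, D = (-48.5, 22.2). CD ⟂ DT, so DT runs at -92.6°; with |DT| = 19.7, T = (-49.4, 2.48). DT ⟂ TS, so TS runs at -2.60°; with |TS| = 21.8, S = (-27.6, 1.49). Then |CS| = |S − C| = 20.9.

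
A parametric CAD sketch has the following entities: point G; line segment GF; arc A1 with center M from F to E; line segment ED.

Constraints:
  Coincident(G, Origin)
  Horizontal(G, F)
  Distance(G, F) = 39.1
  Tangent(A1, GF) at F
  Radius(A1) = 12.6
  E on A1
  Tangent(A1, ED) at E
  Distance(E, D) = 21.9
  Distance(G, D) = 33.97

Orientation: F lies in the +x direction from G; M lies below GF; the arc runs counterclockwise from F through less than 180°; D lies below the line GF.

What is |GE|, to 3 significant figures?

28.5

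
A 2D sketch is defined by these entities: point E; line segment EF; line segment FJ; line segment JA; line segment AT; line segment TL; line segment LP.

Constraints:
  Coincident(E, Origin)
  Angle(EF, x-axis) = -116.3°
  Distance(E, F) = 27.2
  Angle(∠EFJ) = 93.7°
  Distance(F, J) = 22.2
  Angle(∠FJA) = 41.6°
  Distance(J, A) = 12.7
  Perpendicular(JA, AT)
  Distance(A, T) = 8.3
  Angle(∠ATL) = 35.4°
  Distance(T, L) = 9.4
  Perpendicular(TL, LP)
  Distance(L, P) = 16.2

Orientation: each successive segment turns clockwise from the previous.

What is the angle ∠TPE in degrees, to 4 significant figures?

98.76°

E is at the origin; EF runs at -116.3° with length 27.2, so F = (-12.05, -24.38). ∠EFJ = 93.7° gives FJ at 157.4° from the x-axis; with |FJ| = 22.2, J = (-32.55, -15.85). ∠FJA = 41.6° gives JA at 19.00° from the x-axis; with |JA| = 12.7, A = (-20.54, -11.72). JA is perpendicular to AT, so AT runs at -71.00°; with |AT| = 8.3, T = (-17.84, -19.57). ∠ATL = 35.4° gives TL at 144.4° from the x-axis; with |TL| = 9.4, L = (-25.48, -14.09). TL ⟂ LP, so LP runs at 54.40°; with |LP| = 16.2, P = (-16.05, -0.9220). Then cos ∠TPE = PT·PE / (|PT||PE|), giving 98.76°.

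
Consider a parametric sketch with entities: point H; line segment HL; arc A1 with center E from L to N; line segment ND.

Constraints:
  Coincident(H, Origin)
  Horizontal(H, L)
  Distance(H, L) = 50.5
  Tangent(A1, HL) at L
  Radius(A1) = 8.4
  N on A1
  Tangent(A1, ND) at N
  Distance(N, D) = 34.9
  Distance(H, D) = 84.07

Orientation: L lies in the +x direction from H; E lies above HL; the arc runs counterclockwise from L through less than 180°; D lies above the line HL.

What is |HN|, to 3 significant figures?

57.4

H is at the origin; H and L share the same y with |HL| = 50.5 and L on the +x side, so L = (50.5, 0.00). A1 meets HL tangentially, so EL is at right angles to HL, so E = L + (0, 8.4) = (50.5, 8.40). Since EN ⟂ ND (tangency), |ED| = √(8.4² + 34.9²) = 35.9 regardless of where N sits on A1. So D lies on both circle(H, 84.07) and circle(E, 35.9); the above-HL intersection is D = (77.9, 31.6). N is the foot of the tangent from D: N = (57.3, 3.43).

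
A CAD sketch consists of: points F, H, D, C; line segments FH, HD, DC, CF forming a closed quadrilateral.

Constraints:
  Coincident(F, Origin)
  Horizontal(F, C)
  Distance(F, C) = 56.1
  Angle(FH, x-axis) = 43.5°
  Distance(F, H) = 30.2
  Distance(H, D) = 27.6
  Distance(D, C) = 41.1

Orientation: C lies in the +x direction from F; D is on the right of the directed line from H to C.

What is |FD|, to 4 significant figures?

16.59

F is at the origin; F and C share the same y with |FC| = 56.1 and C in +x, so C = (56.1, 0). FH runs at 43.5° with |FH| = 30.2, so H = (21.91, 20.79). D is determined by |HD| = 27.6 and |DC| = 41.1 together: it lies at the intersection of circle(H, 27.6) and circle(C, 41.1). With |HC| = 40.02, the foot of the radical line on HC is 8.420 from H and the perpendicular offset is √(27.6² − 8.420²) = 26.28. Taking the right-of-HC solution: D = (15.45, -6.045).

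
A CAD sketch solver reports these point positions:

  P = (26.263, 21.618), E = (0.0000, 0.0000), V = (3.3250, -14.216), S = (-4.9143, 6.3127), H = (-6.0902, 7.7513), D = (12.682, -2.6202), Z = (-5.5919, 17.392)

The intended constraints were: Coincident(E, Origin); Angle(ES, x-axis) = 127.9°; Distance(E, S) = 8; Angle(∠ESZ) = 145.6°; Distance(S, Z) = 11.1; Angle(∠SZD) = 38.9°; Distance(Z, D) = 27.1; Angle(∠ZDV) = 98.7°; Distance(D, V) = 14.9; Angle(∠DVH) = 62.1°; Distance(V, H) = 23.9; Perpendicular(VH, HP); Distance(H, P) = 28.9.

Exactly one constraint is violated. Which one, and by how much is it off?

Distance(H, P) = 28.9 — off by 6.30.

E = (0.00, 0.00) ✓; ES at 127.9° ✓; |ES| = 8.000 ✓; ∠ESZ = 145.6° ✓; |SZ| = 11.10 ✓; ∠SZD = 38.90° ✓; |ZD| = 27.10 ✓; ∠ZDV = 98.70° ✓; |DV| = 14.90 ✓; ∠DVH = 62.10° ✓; |VH| = 23.90 ✓; ∠(VH, HP) = 90.00° ✓; |HP| = 35.20 ✗.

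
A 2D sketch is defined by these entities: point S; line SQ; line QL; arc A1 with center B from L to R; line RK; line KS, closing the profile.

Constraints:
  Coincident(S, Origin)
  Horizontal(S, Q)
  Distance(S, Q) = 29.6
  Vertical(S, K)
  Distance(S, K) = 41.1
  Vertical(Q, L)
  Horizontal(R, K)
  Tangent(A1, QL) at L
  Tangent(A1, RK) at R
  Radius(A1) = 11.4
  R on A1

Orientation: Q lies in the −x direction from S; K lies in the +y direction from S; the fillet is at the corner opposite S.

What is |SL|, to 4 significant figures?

41.93

S is at the origin; S and Q share the same y with |SQ| = 29.6 and Q on the −x side, so Q = (-29.60, 0.000). S and K share the same x with |SK| = 41.1 and K on the +y side, so K = (0.000, 41.10). The virtual corner opposite S is at (-29.60, 41.10). A1 meets QL tangentially, so BL is at right angles to QL and since A1 is tangent to RK there, BR ⟂ RK, with radius 11.4, so the center B sits 11.4 in from both sides at B = (-18.20, 29.70). That places the tangent points at L = (-29.60, 29.70) on QL and R = (-18.20, 41.10) on RK. Then |SL| = |L − S| = 41.93.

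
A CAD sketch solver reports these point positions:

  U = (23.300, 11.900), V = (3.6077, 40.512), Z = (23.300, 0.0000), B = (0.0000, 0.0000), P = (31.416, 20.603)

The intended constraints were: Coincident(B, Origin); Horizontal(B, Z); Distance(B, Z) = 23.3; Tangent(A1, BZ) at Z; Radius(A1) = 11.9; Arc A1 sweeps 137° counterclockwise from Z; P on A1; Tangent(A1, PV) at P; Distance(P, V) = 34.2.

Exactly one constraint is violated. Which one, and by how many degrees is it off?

Tangent(A1, PV) at P — off by 7.40°.

B = (0.00, 0.00) ✓; B.y = 0.00, Z.y = 0.00 ✓; |BZ| = 23.30 ✓; ∠(UZ, ZB) = 90.00° ✓; |UZ| = 11.90 ✓; bearing(U→P) − bearing(U→Z) = 137.0° ✓; |UP| = 11.90 ✓; ∠(UP, PV) = 82.60° ✗; |PV| = 34.20 ✓.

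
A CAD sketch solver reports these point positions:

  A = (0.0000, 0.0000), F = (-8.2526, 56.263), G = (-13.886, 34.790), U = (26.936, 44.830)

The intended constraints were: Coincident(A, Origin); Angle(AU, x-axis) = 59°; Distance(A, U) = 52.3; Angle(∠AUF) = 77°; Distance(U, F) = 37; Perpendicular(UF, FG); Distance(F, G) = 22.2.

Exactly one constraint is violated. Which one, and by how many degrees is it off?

Perpendicular(UF, FG) — off by 3.30°.

A = (0.00, 0.00) ✓; AU at 59.00° ✓; |AU| = 52.30 ✓; ∠AUF = 77.00° ✓; |UF| = 37.00 ✓; ∠(UF, FG) = 93.30° ✗; |FG| = 22.20 ✓.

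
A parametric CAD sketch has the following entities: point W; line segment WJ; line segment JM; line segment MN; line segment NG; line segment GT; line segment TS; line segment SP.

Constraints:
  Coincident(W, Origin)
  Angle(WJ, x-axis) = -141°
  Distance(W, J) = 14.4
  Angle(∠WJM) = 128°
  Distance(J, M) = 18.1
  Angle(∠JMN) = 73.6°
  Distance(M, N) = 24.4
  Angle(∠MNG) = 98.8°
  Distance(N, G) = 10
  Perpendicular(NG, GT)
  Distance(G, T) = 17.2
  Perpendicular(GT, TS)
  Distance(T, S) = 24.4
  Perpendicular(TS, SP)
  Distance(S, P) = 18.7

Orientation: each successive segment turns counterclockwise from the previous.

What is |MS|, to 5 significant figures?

12.711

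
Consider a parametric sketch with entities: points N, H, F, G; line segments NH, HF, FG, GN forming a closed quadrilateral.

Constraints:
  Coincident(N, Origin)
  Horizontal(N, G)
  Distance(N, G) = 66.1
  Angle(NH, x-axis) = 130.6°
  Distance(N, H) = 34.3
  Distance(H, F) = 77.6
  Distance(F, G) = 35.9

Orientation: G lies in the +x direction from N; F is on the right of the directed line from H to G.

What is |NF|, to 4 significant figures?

44.34

Checks: |HF| = 77.60 ✓; |FG| = 35.90 ✓.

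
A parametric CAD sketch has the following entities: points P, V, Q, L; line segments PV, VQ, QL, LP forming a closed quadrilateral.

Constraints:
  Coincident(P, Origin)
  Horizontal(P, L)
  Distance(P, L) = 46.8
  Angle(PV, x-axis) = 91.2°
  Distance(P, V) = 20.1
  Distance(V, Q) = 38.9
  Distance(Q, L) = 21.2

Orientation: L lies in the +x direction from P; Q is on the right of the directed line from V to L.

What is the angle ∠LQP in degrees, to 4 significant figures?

143.7°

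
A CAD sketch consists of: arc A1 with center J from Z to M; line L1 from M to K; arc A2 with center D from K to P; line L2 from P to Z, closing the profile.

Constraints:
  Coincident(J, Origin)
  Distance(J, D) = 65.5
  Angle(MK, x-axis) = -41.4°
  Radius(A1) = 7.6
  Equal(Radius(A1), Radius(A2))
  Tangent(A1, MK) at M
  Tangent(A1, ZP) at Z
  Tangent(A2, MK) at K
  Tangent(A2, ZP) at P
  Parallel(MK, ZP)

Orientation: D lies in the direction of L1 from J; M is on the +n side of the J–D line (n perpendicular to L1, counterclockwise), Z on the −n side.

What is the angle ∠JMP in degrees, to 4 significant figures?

76.94°

The slot axis is L1's direction at -41.4°, so u = (cos -41.4°, sin -41.4°) = (0.7501, -0.6613) and n = (−sin -41.4°, cos -41.4°) = (0.6613, 0.7501). J is at the origin and D lies 65.5 along u from J, so D = 65.5·u = (49.13, -43.32). Tangency of A1 to both parallel lines with radius 7.6 puts M and Z at J ± 7.6·n: M = (5.026, 5.701), Z = (-5.026, -5.701). Equal radii place K and P the same way about D: K = D + 7.6·n = (54.16, -37.62), P = D − 7.6·n = (44.11, -49.02). Then cos ∠JMP = MJ·MP / (|MJ||MP|), giving 76.94°.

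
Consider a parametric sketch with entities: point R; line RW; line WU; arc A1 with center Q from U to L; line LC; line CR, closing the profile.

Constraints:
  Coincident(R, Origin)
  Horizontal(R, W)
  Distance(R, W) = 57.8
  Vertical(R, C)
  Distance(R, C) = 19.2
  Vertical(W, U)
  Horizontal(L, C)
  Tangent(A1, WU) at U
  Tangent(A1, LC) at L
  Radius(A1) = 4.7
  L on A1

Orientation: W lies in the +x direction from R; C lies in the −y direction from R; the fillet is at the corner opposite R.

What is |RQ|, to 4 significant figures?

55.04

R is at the origin; RW is horizontal with |RW| = 57.8 and W on the +x side, so W = (57.80, 0.000). RC is vertical with |RC| = 19.2 and C on the −y side, so C = (0.000, -19.20). The virtual corner opposite R is at (57.80, -19.20). Since A1 is tangent to WU there, QU ⟂ WU and tangency of A1 to LC means the radius QL is perpendicular to LC, with radius 4.7, so the center Q sits 4.7 in from both sides at Q = (53.10, -14.50). Then |RQ| = |Q − R| = 55.04.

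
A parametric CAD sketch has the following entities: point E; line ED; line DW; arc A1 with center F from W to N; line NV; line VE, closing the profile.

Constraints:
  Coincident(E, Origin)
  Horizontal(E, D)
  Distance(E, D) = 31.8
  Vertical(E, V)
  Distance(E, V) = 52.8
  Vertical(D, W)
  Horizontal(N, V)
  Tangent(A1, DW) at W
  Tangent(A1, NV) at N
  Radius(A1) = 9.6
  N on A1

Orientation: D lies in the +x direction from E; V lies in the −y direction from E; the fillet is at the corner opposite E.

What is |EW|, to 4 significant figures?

53.64

E is at the origin; E and D share the same y with |ED| = 31.8 and D on the +x side, so D = (31.80, 0.000). E and V share the same x with |EV| = 52.8 and V on the −y side, so V = (0.000, -52.80). The virtual corner opposite E is at (31.80, -52.80). A1 meets DW tangentially, so FW is at right angles to DW and the tangent condition forces FN to be normal to NV, with radius 9.6, so the center F sits 9.6 in from both sides at F = (22.20, -43.20). That places the tangent points at W = (31.80, -43.20) on DW and N = (22.20, -52.80) on NV. Then |EW| = |W − E| = 53.64.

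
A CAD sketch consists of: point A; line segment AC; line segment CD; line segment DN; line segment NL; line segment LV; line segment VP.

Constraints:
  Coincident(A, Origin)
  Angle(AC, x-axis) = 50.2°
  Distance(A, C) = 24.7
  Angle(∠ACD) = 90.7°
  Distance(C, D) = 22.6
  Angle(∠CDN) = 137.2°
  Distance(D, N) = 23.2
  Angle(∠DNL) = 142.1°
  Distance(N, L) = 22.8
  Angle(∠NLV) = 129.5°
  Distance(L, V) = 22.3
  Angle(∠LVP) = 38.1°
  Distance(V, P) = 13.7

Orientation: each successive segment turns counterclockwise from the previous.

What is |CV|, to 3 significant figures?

62.0

A is at the origin; AC runs at 50.2° with length 24.7, so C = (15.8, 19.0). ∠ACD = 90.7° gives CD at 140° from the x-axis; with |CD| = 22.6, D = (-1.37, 33.7). ∠CDN = 137.2° gives DN at -178° from the x-axis; with |DN| = 23.2, N = (-24.6, 32.7). ∠DNL = 142.1° gives NL at -140° from the x-axis; with |NL| = 22.8, L = (-42.0, 18.0). ∠NLV = 129.5° gives LV at -89.3° from the x-axis; with |LV| = 22.3, V = (-41.7, -4.29). Then |CV| = |V − C| = 62.0.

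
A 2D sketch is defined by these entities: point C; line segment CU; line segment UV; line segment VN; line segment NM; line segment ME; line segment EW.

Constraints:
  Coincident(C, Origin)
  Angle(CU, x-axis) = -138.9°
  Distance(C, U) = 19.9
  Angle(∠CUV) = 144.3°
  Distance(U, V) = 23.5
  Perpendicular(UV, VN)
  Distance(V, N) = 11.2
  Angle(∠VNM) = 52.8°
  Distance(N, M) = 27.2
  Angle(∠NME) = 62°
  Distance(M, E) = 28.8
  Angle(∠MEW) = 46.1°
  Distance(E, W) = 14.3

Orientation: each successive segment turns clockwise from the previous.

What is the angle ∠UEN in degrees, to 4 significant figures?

49.31°

C is at the origin; CU runs at -138.9° with length 19.9, so U = (-15.00, -13.08). ∠CUV = 144.3° gives UV at -174.6° from the x-axis; with |UV| = 23.5, V = (-38.39, -15.29). UV ⟂ VN, so VN runs at 95.40°; with |VN| = 11.2, N = (-39.45, -4.143). ∠VNM = 52.8° gives NM at -31.80° from the x-axis; with |NM| = 27.2, M = (-16.33, -18.48). ∠NME = 62.0° gives ME at -149.8° from the x-axis; with |ME| = 28.8, E = (-41.22, -32.96). Then cos ∠UEN = EU·EN / (|EU||EN|), giving 49.31°.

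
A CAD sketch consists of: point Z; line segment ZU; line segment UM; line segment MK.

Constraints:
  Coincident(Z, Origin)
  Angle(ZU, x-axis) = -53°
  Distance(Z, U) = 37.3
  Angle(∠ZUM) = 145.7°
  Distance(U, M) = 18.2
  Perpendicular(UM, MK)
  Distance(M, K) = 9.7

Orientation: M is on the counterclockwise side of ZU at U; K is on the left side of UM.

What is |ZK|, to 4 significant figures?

50.30

Z is at the origin; ZU runs at -53.0° with length 37.3, so U = 37.3·(cos -53.0°, sin -53.0°) = (22.45, -29.79). ∠ZUM = 145.7°, so UM runs at -53.0° + (180° − 145.7°) = -18.70° from the x-axis; with |UM| = 18.2, M = U + 18.2·(cos -18.70°, sin -18.70°) = (39.69, -35.62). The perpendicularity gives MK at right angles to UM; with |MK| = 9.7 on the left of UM, K = M + 9.7·(0.3206, 0.9472) = (42.80, -26.44). Then |ZK| = |K − Z| = 50.30.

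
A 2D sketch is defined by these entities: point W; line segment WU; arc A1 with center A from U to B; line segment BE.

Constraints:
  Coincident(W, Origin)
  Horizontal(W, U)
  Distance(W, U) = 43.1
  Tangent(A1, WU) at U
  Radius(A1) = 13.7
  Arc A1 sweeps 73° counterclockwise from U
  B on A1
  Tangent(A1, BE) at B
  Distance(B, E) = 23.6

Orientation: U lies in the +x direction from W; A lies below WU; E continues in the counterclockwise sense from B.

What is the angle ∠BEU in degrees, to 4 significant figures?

14.80°

W is at the origin; W and U share the same y with |WU| = 43.1 and U on the +x side, so U = (43.10, 0.000). A1 meets WU tangentially, so AU is at right angles to WU, so A = U + (0, -13.7) = (43.10, -13.70). On A1, U sits at bearing 90° from A; a 73° counterclockwise sweep puts B at bearing 163°, so B = A + 13.7·(cos 163°, sin 163°) = (30.00, -9.695). The tangent condition forces AB to be normal to BE, so BE runs along (−sin 163°, cos 163°); with |BE| = 23.6, E = (23.10, -32.26). Then cos ∠BEU = EB·EU / (|EB||EU|), giving 14.80°.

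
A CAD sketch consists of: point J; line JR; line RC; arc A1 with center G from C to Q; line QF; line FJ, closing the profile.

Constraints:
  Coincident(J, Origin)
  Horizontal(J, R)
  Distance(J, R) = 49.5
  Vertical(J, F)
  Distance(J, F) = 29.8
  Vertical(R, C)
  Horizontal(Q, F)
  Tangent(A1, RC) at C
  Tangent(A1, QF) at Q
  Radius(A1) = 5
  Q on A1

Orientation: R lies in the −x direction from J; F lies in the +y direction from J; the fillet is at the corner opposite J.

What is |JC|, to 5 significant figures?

55.365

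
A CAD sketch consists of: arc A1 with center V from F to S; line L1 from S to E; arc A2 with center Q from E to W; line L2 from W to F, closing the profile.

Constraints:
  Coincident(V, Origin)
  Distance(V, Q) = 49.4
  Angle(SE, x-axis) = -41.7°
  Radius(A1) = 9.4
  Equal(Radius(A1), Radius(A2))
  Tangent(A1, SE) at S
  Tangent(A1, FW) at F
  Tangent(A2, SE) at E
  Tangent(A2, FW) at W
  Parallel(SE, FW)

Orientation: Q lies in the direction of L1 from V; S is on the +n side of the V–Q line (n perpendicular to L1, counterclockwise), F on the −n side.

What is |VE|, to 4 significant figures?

50.29

The slot axis is L1's direction at -41.7°, so u = (cos -41.7°, sin -41.7°) = (0.7466, -0.6652) and n = (−sin -41.7°, cos -41.7°) = (0.6652, 0.7466). V is at the origin and Q lies 49.4 along u from V, so Q = 49.4·u = (36.88, -32.86). Tangency of A1 to both parallel lines with radius 9.4 puts S and F at V ± 9.4·n: S = (6.253, 7.018), F = (-6.253, -7.018). Equal radii place E and W the same way about Q: E = Q + 9.4·n = (43.14, -25.84), W = Q − 9.4·n = (30.63, -39.88). Then |VE| = |E − V| = 50.29.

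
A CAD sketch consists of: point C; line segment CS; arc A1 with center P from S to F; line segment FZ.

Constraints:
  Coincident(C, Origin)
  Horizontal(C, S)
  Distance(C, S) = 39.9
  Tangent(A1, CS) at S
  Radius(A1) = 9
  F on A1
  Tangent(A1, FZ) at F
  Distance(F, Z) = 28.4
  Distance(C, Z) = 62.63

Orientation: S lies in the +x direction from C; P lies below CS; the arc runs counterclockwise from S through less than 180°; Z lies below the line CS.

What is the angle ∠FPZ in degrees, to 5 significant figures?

72.417°

Checks: |PF| = 9.000 ✓; ∠(PF, FZ) = 90.00° ✓; |FZ| = 28.40 ✓; |CZ| = 62.63 ✓.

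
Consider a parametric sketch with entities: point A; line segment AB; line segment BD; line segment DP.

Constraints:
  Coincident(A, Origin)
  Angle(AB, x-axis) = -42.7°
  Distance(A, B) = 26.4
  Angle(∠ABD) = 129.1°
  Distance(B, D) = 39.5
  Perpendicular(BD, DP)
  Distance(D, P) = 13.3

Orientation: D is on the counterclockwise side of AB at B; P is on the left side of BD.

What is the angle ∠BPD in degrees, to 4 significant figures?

71.39°

A is at the origin; AB runs at -42.7° with length 26.4, so B = 26.4·(cos -42.7°, sin -42.7°) = (19.40, -17.90). ∠ABD = 129.1°, so BD runs at -42.7° + (180° − 129.1°) = 8.200° from the x-axis; with |BD| = 39.5, D = B + 39.5·(cos 8.200°, sin 8.200°) = (58.50, -12.27). BD ⟂ DP; with |DP| = 13.3 on the left of BD, P = D + 13.3·(-0.1426, 0.9898) = (56.60, 0.8945). Then cos ∠BPD = PB·PD / (|PB||PD|), giving 71.39°.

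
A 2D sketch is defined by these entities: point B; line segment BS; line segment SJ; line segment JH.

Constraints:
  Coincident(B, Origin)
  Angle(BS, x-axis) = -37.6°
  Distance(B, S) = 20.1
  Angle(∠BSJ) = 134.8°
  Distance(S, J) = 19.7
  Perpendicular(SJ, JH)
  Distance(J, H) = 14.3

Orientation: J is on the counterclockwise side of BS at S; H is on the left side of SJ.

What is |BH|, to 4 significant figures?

33.86

∠BSJ = 134.8°, so SJ runs at -37.6° + (180° − 134.8°) = 7.600° from the x-axis; with |SJ| = 19.7, J = S + 19.7·(cos 7.600°, sin 7.600°) = (35.45, -9.658). The perpendicularity gives JH at right angles to SJ; with |JH| = 14.3 on the left of SJ, H = J + 14.3·(-0.1323, 0.9912) = (33.56, 4.516). Then |BH| = |H − B| = 33.86.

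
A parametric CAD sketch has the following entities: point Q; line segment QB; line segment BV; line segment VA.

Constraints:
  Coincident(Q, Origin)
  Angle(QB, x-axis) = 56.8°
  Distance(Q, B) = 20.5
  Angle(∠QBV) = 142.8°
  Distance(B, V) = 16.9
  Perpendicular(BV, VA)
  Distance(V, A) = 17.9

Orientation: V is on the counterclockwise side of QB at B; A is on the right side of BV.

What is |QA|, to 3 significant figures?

45.0

Q is at the origin; QB runs at 56.8° with length 20.5, so B = 20.5·(cos 56.8°, sin 56.8°) = (11.2, 17.2). ∠QBV = 142.8°, so BV runs at 56.8° + (180° − 142.8°) = 94.0° from the x-axis; with |BV| = 16.9, V = B + 16.9·(cos 94.0°, sin 94.0°) = (10.0, 34.0). The perpendicularity gives VA at right angles to BV; with |VA| = 17.9 on the right of BV, A = V + 17.9·(0.998, 0.0698) = (27.9, 35.3). Then |QA| = |A − Q| = 45.0.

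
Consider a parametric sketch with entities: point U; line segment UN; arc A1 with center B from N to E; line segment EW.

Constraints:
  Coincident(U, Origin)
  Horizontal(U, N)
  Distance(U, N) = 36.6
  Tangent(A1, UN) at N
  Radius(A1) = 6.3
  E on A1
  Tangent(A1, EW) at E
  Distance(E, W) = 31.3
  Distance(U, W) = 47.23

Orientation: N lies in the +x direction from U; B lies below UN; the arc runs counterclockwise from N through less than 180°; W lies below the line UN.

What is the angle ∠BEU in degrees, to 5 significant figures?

171.19°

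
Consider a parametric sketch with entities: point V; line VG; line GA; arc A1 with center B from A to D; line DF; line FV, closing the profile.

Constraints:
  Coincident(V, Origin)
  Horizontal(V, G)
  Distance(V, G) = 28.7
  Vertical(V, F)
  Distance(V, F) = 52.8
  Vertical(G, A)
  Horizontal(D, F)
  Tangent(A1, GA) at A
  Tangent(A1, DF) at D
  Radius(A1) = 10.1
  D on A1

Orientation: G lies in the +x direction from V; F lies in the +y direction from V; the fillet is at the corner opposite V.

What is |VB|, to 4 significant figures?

46.58

V is at the origin; VG is horizontal with |VG| = 28.7 and G on the +x side, so G = (28.70, 0.000). V and F share the same x with |VF| = 52.8 and F on the +y side, so F = (0.000, 52.80). The virtual corner opposite V is at (28.70, 52.80). A1 meets GA tangentially, so BA is at right angles to GA and A1 meets DF tangentially, so BD is at right angles to DF, with radius 10.1, so the center B sits 10.1 in from both sides at B = (18.60, 42.70). Then |VB| = |B − V| = 46.58.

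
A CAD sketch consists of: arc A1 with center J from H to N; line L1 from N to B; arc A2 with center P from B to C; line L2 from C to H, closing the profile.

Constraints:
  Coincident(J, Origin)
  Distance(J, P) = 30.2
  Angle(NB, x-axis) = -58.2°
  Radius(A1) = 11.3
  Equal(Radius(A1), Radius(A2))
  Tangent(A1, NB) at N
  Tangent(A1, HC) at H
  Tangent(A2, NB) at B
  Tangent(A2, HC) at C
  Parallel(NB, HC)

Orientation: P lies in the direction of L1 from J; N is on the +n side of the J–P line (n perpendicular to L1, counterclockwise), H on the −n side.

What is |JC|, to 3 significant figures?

32.2

Tangency of A1 to both parallel lines with radius 11.3 puts N and H at J ± 11.3·n: N = (9.60, 5.95), H = (-9.60, -5.95). Equal radii place B and C the same way about P: B = P + 11.3·n = (25.5, -19.7), C = P − 11.3·n = (6.31, -31.6). Then |JC| = |C − J| = 32.2.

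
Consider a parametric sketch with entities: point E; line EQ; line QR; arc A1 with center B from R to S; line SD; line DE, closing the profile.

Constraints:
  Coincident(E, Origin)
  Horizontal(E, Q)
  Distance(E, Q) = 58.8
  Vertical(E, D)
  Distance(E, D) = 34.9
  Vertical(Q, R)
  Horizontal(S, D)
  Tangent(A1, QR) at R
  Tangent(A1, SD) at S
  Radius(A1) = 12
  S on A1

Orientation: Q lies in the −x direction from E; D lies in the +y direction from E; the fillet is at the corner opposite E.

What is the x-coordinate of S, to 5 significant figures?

-46.800

The virtual corner opposite E is at (-58.800, 34.900). Tangency of A1 to QR means the radius BR is perpendicular to QR and since A1 is tangent to SD there, BS ⟂ SD, with radius 12.0, so the center B sits 12.0 in from both sides at B = (-46.800, 22.900). That places the tangent points at R = (-58.800, 22.900) on QR and S = (-46.800, 34.900) on SD. So S.x = -46.800.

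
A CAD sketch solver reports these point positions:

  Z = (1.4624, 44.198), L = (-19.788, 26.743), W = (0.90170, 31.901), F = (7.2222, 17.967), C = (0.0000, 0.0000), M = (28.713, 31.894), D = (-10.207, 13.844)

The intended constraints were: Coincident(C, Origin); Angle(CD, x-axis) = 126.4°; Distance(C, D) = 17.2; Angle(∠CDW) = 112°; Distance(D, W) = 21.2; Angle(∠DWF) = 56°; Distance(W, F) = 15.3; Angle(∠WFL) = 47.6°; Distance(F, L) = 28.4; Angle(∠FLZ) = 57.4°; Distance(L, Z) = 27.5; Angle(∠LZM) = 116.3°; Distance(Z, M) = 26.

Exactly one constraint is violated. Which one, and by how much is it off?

Distance(Z, M) = 26 — off by 3.90.

C = (0.00, 0.00) ✓; CD at 126.4° ✓; |CD| = 17.20 ✓; ∠CDW = 112.0° ✓; |DW| = 21.20 ✓; ∠DWF = 56.00° ✓; |WF| = 15.30 ✓; ∠WFL = 47.60° ✓; |FL| = 28.40 ✓; ∠FLZ = 57.40° ✓; |LZ| = 27.50 ✓; ∠LZM = 116.3° ✓; |ZM| = 29.90 ✗.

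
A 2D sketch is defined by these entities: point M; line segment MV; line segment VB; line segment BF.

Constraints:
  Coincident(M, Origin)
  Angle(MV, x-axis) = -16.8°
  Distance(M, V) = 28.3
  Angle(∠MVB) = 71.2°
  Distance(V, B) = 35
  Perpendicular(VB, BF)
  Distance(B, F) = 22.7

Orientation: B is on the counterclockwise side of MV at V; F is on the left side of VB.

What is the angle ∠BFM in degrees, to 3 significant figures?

99.0°

∠MVB = 71.2°, so VB runs at -16.8° + (180° − 71.2°) = 92.0° from the x-axis; with |VB| = 35.0, B = V + 35.0·(cos 92.0°, sin 92.0°) = (25.9, 26.8). The perpendicularity gives BF at right angles to VB; with |BF| = 22.7 on the left of VB, F = B + 22.7·(-0.999, -0.0349) = (3.18, 26.0). Then cos ∠BFM = FB·FM / (|FB||FM|), giving 99.0°.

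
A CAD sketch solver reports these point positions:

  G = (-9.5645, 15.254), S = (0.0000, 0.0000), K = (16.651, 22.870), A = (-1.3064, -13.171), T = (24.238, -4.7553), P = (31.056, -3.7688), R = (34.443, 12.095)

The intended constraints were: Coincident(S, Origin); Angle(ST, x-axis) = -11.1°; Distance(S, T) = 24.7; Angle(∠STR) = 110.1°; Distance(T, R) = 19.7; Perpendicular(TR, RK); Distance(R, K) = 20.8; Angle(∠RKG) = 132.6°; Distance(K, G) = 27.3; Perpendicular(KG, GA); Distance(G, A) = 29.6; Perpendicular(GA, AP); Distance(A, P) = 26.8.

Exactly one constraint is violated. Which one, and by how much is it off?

Distance(A, P) = 26.8 — off by 6.90.

S = (0.00, 0.00) ✓; ST at -11.10° ✓; |ST| = 24.70 ✓; ∠STR = 110.1° ✓; |TR| = 19.70 ✓; ∠(TR, RK) = 90.00° ✓; |RK| = 20.80 ✓; ∠RKG = 132.6° ✓; |KG| = 27.30 ✓; ∠(KG, GA) = 90.00° ✓; |GA| = 29.60 ✓; ∠(GA, AP) = 90.00° ✓; |AP| = 33.70 ✗.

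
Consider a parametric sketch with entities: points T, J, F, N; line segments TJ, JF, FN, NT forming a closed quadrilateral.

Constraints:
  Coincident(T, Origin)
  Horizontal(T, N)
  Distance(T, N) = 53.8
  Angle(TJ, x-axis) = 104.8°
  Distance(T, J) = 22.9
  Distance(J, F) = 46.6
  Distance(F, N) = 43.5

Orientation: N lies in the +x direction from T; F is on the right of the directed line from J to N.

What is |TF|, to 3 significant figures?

24.6

T is at the origin; T and N share the same y with |TN| = 53.8 and N in +x, so N = (53.8, 0). TJ runs at 104.8° with |TJ| = 22.9, so J = (-5.85, 22.1). F is determined by |JF| = 46.6 and |FN| = 43.5 together: it lies at the intersection of circle(J, 46.6) and circle(N, 43.5). With |JN| = 63.6, the foot of the radical line on JN is 34.0 from J and the perpendicular offset is √(46.6² − 34.0²) = 31.9. Taking the right-of-JN solution: F = (14.9, -19.6).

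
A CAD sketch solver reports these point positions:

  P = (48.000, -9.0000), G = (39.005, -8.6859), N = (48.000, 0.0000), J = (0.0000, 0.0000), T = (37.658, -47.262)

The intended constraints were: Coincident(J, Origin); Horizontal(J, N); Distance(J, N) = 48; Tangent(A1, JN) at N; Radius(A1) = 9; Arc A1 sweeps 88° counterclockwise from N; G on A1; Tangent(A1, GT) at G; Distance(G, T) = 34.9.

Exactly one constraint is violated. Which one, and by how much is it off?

Distance(G, T) = 34.9 — off by 3.70.

J = (0.00, 0.00) ✓; J.y = 0.00, N.y = 0.00 ✓; |JN| = 48.00 ✓; ∠(PN, NJ) = 90.00° ✓; |PN| = 9.000 ✓; bearing(P→G) − bearing(P→N) = 88.00° ✓; |PG| = 9.000 ✓; ∠(PG, GT) = 90.00° ✓; |GT| = 38.60 ✗.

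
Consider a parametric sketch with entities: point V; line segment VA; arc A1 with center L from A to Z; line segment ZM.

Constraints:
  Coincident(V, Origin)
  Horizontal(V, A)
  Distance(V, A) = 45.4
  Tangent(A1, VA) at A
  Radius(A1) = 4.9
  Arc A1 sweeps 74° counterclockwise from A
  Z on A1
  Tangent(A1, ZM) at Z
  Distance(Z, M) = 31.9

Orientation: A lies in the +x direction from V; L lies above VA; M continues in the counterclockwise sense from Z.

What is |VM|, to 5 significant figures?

68.119

On A1, A sits at bearing -90° from L; a 74° counterclockwise sweep puts Z at bearing -16°, so Z = L + 4.9·(cos -16°, sin -16°) = (50.110, 3.5494). The tangent condition forces LZ to be normal to ZM, so ZM runs along (−sin -16°, cos -16°); with |ZM| = 31.9, M = (58.903, 34.214). Then |VM| = |M − V| = 68.119.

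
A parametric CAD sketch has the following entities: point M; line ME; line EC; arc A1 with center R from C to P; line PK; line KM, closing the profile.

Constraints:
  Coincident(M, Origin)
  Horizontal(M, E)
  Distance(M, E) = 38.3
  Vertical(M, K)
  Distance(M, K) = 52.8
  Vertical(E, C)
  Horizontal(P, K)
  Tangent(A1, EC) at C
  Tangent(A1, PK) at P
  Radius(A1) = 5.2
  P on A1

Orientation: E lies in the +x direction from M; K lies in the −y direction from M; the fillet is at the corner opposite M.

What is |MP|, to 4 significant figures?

62.32

The virtual corner opposite M is at (38.30, -52.80). A1 meets EC tangentially, so RC is at right angles to EC and since A1 is tangent to PK there, RP ⟂ PK, with radius 5.2, so the center R sits 5.2 in from both sides at R = (33.10, -47.60). That places the tangent points at C = (38.30, -47.60) on EC and P = (33.10, -52.80) on PK. Then |MP| = |P − M| = 62.32.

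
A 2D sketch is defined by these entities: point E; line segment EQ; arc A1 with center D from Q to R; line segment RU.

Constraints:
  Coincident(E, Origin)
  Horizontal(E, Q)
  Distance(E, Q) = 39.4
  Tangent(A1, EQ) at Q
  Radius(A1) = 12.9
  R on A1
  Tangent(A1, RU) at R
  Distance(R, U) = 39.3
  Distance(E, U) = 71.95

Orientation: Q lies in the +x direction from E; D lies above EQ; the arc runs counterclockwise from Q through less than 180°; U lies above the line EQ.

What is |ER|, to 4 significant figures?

54.13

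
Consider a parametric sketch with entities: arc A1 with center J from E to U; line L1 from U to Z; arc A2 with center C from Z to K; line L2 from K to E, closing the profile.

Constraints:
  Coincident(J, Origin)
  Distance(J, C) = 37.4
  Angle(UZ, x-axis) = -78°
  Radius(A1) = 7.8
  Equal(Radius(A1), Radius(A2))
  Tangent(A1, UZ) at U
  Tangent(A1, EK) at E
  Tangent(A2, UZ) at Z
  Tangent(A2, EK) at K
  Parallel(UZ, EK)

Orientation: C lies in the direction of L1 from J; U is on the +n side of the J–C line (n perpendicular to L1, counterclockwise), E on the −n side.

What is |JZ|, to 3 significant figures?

38.2

The slot axis is L1's direction at -78.0°, so u = (cos -78.0°, sin -78.0°) = (0.208, -0.978) and n = (−sin -78.0°, cos -78.0°) = (0.978, 0.208). J is at the origin and C lies 37.4 along u from J, so C = 37.4·u = (7.78, -36.6). Tangency of A1 to both parallel lines with radius 7.8 puts U and E at J ± 7.8·n: U = (7.63, 1.62), E = (-7.63, -1.62). Equal radii place Z and K the same way about C: Z = C + 7.8·n = (15.4, -35.0), K = C − 7.8·n = (0.146, -38.2). Then |JZ| = |Z − J| = 38.2.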